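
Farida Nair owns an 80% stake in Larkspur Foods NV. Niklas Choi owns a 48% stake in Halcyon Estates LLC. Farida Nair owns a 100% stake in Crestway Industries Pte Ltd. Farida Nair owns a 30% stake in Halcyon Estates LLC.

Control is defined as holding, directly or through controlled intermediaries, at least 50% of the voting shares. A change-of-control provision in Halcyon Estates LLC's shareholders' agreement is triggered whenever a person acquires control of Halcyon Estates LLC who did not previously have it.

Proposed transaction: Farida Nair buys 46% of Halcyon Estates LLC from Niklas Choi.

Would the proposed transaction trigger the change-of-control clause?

Yes

The purchase adds only to Farida's holdings (Niklas's stake shrinks), so Farida is the only person who could newly come to control Halcyon.
Farida holds 100% of Crestway, so Farida controls Crestway.
Farida holds 80% of Larkspur, so Farida controls Larkspur.
In Halcyon, Farida's side holds only 30%, not ≥ 50%.
So before the transaction, Farida does not control Halcyon.
After the purchase, Farida's direct stake in Halcyon rises to 30% + 46% = 76%, and Niklas's stake falls to 2%.
Farida holds 76% of Halcyon, so Farida controls Halcyon.
Farida did not control Halcyon before and does after, so the clause is triggered.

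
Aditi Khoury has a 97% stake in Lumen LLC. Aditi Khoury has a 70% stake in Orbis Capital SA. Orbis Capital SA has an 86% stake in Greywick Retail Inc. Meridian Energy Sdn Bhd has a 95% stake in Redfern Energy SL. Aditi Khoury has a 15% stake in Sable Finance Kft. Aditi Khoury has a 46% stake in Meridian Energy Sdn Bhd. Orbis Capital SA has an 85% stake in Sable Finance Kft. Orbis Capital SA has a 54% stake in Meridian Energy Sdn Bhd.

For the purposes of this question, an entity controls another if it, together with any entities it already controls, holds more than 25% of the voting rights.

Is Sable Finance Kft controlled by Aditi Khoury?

Aditi holds 70% of Orbis, so Aditi controls Orbis.
Aditi and Orbis together hold 15% + 85% = 100% of Sable, so Aditi controls Sable.

Yes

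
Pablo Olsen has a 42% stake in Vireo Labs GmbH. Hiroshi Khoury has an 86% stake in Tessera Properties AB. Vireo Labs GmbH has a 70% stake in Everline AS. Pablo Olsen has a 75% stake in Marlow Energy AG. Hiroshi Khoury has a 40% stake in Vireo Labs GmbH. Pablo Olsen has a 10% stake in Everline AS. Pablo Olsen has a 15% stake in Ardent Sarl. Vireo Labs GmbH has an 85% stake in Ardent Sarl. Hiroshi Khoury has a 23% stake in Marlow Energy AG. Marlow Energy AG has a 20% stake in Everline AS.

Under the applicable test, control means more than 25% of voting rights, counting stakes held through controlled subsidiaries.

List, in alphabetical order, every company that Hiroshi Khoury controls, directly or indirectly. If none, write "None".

Ardent Sarl, Everline AS, Tessera Properties AB, Vireo Labs GmbH

Hiroshi holds 40% of Vireo, so Hiroshi controls Vireo.
Vireo holds 70% of Everline, so Hiroshi controls Everline.
Vireo holds 85% of Ardent, so Hiroshi controls Ardent.
Hiroshi holds 86% of Tessera, so Hiroshi controls Tessera.
No other company's threshold is met.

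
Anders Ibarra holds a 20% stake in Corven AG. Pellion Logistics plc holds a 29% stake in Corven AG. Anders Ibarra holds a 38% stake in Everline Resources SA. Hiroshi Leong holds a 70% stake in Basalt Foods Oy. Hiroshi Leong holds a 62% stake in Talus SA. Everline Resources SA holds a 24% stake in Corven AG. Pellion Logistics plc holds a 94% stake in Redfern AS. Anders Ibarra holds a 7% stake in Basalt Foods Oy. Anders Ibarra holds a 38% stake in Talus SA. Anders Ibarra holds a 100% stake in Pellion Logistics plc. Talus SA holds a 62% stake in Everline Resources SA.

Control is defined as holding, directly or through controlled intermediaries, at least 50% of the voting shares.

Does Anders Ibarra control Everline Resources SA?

No

Anders holds 100% of Pellion, so Anders controls Pellion.
Pellion holds 94% of Redfern, so Anders controls Redfern.
In Everline, Anders's side holds only 38%, not ≥ 50%.
So Anders does not control Everline.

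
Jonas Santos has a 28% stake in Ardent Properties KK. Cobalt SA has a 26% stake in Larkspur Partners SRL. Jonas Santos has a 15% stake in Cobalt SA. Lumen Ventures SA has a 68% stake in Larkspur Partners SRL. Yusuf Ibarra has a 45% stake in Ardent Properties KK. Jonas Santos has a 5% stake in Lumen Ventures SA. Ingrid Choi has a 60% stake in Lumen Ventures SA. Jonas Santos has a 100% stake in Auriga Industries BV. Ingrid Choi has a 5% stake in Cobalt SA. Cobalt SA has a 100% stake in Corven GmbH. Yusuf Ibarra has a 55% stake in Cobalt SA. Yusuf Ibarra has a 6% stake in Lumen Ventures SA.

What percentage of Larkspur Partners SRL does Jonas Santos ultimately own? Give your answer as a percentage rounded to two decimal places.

Jonas reaches Larkspur along 2 paths.
Via Lumen: 5% × 68% = 3.4%.
Via Cobalt: 15% × 26% = 3.9%.
Total: 3.4% + 3.9% = 7.3%.
Rounded: 7.30%.

7.30%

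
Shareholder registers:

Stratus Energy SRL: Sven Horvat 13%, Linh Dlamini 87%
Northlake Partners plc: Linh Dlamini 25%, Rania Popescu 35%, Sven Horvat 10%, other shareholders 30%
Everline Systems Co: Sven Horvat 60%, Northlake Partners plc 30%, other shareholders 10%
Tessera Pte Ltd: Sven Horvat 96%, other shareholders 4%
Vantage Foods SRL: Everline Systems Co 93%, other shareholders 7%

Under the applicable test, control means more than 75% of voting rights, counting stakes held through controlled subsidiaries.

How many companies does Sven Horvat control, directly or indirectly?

1

Sven holds 96% of Tessera, so Sven controls Tessera.
No other company's threshold is met.
Sven controls 1 company.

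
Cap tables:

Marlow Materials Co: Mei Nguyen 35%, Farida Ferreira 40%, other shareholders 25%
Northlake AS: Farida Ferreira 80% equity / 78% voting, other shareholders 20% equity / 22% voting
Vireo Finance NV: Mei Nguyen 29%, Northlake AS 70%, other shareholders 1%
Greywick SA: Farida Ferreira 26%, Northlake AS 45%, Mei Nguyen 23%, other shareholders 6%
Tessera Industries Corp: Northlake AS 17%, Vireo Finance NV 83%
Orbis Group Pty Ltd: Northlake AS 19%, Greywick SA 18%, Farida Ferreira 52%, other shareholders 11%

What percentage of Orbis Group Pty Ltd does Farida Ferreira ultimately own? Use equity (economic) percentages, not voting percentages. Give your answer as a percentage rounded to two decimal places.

78.36%

Farida reaches Orbis along 4 paths.
Via Northlake: 80% × 19% = 15.2%.
Via Greywick: 26% × 18% = 4.68%.
Via Northlake → Greywick: 80% × 45% × 18% = 6.48%.
Direct stake: 52% = 52%.
Total: 15.2% + 4.68% + 6.48% + 52% = 78.36%.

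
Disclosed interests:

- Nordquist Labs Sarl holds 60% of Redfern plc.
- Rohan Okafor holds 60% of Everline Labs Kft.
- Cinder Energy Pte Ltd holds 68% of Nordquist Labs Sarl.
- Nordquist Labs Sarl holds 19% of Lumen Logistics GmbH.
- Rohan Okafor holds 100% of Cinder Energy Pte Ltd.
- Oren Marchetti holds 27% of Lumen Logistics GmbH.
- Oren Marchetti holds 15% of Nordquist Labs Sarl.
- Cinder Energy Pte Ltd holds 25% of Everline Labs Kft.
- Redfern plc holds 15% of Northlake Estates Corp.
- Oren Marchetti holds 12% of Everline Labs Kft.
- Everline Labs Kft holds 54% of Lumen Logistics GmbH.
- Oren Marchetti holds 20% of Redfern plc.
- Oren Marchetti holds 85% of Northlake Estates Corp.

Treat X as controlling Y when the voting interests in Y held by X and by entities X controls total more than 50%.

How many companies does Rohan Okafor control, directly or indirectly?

Rohan holds 100% of Cinder, so Rohan controls Cinder.
Rohan and Cinder together hold 60% + 25% = 85% of Everline, so Rohan controls Everline.
Cinder holds 68% of Nordquist, so Rohan controls Nordquist.
Nordquist holds 60% of Redfern, so Rohan controls Redfern.
Nordquist and Everline together hold 19% + 54% = 73% of Lumen, so Rohan controls Lumen.
No other company's threshold is met.
Rohan controls 5 companies.

5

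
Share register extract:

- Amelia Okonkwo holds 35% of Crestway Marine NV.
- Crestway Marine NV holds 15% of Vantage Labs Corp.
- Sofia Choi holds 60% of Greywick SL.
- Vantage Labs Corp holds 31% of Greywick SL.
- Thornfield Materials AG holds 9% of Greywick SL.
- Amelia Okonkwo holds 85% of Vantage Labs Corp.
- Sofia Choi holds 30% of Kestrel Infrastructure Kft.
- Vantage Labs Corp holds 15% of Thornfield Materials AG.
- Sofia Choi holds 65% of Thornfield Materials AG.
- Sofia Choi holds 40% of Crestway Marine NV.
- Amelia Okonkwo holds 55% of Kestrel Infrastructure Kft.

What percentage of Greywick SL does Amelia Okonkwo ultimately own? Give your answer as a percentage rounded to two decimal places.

Amelia reaches Greywick along 4 paths.
Via Crestway → Vantage → Thornfield: 35% × 15% × 15% × 9% = 0.070875%.
Via Vantage → Thornfield: 85% × 15% × 9% = 1.1475%.
Via Crestway → Vantage: 35% × 15% × 31% = 1.6275%.
Via Vantage: 85% × 31% = 26.35%.
Total: 0.070875% + 1.1475% + 1.6275% + 26.35% = 29.195875%.
Rounded: 29.20%.

29.20%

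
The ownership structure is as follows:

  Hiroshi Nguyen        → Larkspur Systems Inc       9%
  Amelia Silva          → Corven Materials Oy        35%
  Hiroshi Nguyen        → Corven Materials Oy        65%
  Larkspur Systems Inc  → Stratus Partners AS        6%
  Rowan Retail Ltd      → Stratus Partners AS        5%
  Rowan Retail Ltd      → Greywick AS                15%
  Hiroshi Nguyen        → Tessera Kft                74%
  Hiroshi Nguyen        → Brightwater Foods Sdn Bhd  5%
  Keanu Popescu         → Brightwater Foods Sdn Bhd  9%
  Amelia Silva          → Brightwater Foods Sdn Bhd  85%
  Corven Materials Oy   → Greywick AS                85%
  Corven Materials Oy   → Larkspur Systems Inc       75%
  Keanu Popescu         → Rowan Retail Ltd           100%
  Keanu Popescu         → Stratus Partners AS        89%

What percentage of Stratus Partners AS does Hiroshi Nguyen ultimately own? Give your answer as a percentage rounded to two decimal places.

3.47%

Hiroshi reaches Stratus along 2 paths.
Via Larkspur: 9% × 6% = 0.54%.
Via Corven → Larkspur: 65% × 75% × 6% = 2.925%.
Total: 0.54% + 2.925% = 3.465%.
Rounded: 3.47%.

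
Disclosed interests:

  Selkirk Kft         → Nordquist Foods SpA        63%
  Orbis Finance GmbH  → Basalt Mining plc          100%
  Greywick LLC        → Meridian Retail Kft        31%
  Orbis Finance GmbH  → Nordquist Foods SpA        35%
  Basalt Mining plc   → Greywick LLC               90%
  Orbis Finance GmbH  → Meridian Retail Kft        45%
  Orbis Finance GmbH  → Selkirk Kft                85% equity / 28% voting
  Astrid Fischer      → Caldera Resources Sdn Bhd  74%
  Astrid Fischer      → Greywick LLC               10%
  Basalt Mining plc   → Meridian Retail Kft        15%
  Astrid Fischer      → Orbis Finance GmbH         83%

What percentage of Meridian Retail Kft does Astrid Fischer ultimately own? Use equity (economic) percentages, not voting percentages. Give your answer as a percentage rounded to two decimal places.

76.06%

Astrid reaches Meridian along 4 paths.
Via Orbis → Basalt → Greywick: 83% × 100% × 90% × 31% = 23.157%.
Via Greywick: 10% × 31% = 3.1%.
Via Orbis: 83% × 45% = 37.35%.
Via Orbis → Basalt: 83% × 100% × 15% = 12.45%.
Total: 23.157% + 3.1% + 37.35% + 12.45% = 76.057%.
Rounded: 76.06%.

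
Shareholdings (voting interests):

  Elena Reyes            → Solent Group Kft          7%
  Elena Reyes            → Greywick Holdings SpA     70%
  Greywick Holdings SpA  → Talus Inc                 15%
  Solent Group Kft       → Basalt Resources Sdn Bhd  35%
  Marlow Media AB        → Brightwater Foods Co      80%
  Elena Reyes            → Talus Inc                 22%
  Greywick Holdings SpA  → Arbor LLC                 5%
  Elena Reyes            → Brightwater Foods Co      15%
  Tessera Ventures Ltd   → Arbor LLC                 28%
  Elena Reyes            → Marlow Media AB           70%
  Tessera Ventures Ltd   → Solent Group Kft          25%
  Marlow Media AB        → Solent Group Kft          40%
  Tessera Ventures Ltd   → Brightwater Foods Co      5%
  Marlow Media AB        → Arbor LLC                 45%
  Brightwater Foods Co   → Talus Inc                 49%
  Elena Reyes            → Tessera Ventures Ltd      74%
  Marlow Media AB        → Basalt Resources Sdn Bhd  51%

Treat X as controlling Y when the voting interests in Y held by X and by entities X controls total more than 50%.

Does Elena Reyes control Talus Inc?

Yes

Elena holds 70% of Greywick, so Elena controls Greywick.
Elena holds 74% of Tessera, so Elena controls Tessera.
Elena holds 70% of Marlow, so Elena controls Marlow.
Marlow and Elena and Tessera together hold 80% + 15% + 5% = 100% of Brightwater, so Elena controls Brightwater.
Greywick and Elena and Brightwater together hold 15% + 22% + 49% = 86% of Talus, so Elena controls Talus.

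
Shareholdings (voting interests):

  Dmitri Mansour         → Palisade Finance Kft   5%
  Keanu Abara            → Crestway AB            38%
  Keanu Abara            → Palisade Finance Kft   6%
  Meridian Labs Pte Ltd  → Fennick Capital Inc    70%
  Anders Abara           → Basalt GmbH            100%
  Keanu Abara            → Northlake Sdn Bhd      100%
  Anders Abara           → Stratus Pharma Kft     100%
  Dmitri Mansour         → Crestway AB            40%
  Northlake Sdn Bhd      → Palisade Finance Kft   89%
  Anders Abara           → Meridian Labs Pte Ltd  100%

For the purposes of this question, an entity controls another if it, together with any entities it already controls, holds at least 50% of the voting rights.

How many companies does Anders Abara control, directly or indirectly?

Anders holds 100% of Meridian, so Anders controls Meridian.
Meridian holds 70% of Fennick, so Anders controls Fennick.
Anders holds 100% of Stratus, so Anders controls Stratus.
Anders holds 100% of Basalt, so Anders controls Basalt.
No other company's threshold is met.
Anders controls 4 companies.

4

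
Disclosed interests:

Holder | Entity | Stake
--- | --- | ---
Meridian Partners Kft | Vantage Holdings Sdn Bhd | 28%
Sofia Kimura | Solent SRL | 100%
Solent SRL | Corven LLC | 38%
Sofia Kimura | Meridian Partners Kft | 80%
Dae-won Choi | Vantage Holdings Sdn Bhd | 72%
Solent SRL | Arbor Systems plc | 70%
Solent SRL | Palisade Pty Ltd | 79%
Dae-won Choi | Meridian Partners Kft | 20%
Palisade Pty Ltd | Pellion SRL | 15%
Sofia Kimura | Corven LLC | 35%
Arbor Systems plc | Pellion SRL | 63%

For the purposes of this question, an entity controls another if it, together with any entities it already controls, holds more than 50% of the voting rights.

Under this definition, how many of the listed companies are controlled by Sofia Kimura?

6

Sofia holds 80% of Meridian, so Sofia controls Meridian.
Sofia holds 100% of Solent, so Sofia controls Solent.
Solent and Sofia together hold 38% + 35% = 73% of Corven, so Sofia controls Corven.
Solent holds 70% of Arbor, so Sofia controls Arbor.
Solent holds 79% of Palisade, so Sofia controls Palisade.
Palisade and Arbor together hold 15% + 63% = 78% of Pellion, so Sofia controls Pellion.
No other company's threshold is met.
Sofia controls 6 companies.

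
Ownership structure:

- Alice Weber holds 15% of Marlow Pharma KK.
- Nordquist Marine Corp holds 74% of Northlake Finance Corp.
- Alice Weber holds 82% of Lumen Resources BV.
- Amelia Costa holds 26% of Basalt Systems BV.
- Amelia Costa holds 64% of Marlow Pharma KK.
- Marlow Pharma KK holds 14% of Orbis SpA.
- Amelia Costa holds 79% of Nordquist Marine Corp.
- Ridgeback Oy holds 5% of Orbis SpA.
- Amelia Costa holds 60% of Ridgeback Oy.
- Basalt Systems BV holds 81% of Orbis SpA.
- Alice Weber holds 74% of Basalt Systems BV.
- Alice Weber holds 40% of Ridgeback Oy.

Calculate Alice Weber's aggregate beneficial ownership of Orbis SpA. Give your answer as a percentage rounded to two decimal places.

64.04%

Alice reaches Orbis along 3 paths.
Via Marlow: 15% × 14% = 2.1%.
Via Basalt: 74% × 81% = 59.94%.
Via Ridgeback: 40% × 5% = 2%.
Total: 2.1% + 59.94% + 2% = 64.04%.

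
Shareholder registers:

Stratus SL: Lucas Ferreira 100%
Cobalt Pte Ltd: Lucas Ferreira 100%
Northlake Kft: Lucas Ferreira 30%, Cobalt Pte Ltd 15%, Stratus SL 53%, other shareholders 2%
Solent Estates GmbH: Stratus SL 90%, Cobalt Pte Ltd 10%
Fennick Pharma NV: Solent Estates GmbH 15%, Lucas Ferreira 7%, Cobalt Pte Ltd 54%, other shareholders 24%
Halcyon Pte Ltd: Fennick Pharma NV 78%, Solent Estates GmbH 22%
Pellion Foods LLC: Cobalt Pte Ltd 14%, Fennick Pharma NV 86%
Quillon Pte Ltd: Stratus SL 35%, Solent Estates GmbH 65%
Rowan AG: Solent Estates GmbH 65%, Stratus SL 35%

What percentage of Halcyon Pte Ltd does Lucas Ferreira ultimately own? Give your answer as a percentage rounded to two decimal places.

Lucas reaches Halcyon along 6 paths.
Via Stratus → Solent → Fennick: 100% × 90% × 15% × 78% = 10.53%.
Via Cobalt → Solent → Fennick: 100% × 10% × 15% × 78% = 1.17%.
Via Fennick: 7% × 78% = 5.46%.
Via Cobalt → Fennick: 100% × 54% × 78% = 42.12%.
Via Stratus → Solent: 100% × 90% × 22% = 19.8%.
Via Cobalt → Solent: 100% × 10% × 22% = 2.2%.
Total: 10.53% + 1.17% + 5.46% + 42.12% + 19.8% + 2.2% = 81.28%.

81.28%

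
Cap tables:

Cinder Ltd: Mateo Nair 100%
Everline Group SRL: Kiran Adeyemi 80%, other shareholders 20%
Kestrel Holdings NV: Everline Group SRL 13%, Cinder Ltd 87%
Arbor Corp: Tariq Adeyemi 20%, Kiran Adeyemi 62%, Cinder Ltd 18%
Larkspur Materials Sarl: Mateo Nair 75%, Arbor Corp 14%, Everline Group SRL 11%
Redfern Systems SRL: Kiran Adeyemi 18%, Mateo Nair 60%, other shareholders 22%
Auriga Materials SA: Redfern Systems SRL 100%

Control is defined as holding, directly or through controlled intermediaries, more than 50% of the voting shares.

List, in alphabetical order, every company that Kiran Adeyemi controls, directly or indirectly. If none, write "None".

Arbor Corp, Everline Group SRL

Kiran holds 80% of Everline, so Kiran controls Everline.
Kiran holds 62% of Arbor, so Kiran controls Arbor.
No other company's threshold is met.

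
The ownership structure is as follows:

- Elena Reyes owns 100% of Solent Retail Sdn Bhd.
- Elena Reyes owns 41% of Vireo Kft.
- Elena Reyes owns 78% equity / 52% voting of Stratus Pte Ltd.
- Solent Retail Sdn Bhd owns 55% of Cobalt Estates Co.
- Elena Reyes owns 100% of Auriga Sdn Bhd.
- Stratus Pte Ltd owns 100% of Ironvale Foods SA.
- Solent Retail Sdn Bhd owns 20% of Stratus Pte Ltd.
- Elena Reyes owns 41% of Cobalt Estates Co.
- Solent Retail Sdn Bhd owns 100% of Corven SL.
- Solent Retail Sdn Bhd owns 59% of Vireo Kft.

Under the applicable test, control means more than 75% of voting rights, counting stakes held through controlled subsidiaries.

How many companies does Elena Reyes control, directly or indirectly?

Elena holds 100% of Solent, so Elena controls Solent.
Elena and Solent together hold 41% + 59% = 100% of Vireo, so Elena controls Vireo.
Solent and Elena together hold 55% + 41% = 96% of Cobalt, so Elena controls Cobalt.
Solent holds 100% of Corven, so Elena controls Corven.
Elena holds 100% of Auriga, so Elena controls Auriga.
No other company's threshold is met.
Elena controls 5 companies.

5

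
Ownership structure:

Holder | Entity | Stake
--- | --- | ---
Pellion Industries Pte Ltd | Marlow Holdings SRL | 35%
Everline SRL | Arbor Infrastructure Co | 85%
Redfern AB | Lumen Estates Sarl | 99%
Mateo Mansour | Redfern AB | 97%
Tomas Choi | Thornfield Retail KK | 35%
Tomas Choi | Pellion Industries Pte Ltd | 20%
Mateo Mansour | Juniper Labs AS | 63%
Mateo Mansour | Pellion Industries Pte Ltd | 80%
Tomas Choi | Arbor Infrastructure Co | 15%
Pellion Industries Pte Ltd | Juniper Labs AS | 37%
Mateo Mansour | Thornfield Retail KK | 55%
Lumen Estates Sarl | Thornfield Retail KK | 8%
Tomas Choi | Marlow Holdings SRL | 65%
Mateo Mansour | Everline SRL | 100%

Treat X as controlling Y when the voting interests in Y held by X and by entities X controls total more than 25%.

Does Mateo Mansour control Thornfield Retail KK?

Mateo holds 97% of Redfern, so Mateo controls Redfern.
Redfern holds 99% of Lumen, so Mateo controls Lumen.
Mateo and Lumen together hold 55% + 8% = 63% of Thornfield, so Mateo controls Thornfield.

Yes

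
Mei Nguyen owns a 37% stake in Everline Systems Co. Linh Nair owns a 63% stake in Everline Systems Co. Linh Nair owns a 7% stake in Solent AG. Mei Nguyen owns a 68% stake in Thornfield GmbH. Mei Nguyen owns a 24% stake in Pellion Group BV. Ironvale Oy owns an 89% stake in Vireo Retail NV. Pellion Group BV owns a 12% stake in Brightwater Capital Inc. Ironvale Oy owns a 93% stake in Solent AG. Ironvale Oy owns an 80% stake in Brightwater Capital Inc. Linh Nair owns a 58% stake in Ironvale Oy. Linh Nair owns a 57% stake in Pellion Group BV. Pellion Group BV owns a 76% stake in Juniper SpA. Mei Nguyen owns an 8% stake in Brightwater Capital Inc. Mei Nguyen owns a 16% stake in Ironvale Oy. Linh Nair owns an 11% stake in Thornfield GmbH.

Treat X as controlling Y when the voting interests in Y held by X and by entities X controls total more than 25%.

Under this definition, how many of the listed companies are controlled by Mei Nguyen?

Mei holds 68% of Thornfield, so Mei controls Thornfield.
Mei holds 37% of Everline, so Mei controls Everline.
No other company's threshold is met.
Mei controls 2 companies.

2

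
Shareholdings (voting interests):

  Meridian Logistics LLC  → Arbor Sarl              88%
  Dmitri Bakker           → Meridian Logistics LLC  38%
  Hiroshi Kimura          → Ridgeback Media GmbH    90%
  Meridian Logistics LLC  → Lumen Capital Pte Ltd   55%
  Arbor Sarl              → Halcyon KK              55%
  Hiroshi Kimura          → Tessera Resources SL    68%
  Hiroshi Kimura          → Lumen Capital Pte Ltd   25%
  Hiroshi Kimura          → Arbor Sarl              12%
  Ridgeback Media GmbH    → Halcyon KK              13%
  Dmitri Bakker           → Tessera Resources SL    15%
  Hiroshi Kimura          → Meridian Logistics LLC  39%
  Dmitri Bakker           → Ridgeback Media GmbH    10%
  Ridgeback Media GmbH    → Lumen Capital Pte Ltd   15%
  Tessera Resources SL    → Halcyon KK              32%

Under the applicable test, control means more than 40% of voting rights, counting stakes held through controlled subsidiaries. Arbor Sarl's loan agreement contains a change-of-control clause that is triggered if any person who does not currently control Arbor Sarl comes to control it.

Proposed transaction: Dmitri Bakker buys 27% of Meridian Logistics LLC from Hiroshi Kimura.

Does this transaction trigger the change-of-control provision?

The purchase adds only to Dmitri's holdings (Hiroshi's stake shrinks), so Dmitri is the only person who could newly come to control Arbor.
Dmitri's largest direct stake is 38% in Meridian, which does not meet the threshold, so Dmitri controls no company.
Neither Dmitri nor any entity Dmitri controls holds any voting interest in Arbor.
So before the transaction, Dmitri does not control Arbor.
After the purchase, Dmitri's direct stake in Meridian rises to 38% + 27% = 65%, and Hiroshi's stake falls to 12%.
Dmitri holds 65% of Meridian, so Dmitri controls Meridian.
Meridian holds 88% of Arbor, so Dmitri controls Arbor.
Dmitri did not control Arbor before and does after, so the clause is triggered.

Yes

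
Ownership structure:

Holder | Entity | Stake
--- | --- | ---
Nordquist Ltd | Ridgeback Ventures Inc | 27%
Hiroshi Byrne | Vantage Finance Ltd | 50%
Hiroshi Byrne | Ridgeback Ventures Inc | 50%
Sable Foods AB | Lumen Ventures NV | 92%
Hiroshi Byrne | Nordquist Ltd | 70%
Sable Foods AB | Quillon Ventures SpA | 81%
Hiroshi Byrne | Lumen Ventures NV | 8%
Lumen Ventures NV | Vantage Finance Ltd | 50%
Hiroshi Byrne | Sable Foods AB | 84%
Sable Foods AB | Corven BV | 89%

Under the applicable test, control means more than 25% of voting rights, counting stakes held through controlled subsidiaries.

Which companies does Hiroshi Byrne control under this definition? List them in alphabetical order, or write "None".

Corven BV, Lumen Ventures NV, Nordquist Ltd, Quillon Ventures SpA, Ridgeback Ventures Inc, Sable Foods AB, Vantage Finance Ltd

Hiroshi holds 84% of Sable, so Hiroshi controls Sable.
Hiroshi holds 70% of Nordquist, so Hiroshi controls Nordquist.
Sable holds 81% of Quillon, so Hiroshi controls Quillon.
Hiroshi and Sable together hold 8% + 92% = 100% of Lumen, so Hiroshi controls Lumen.
Hiroshi and Lumen together hold 50% + 50% = 100% of Vantage, so Hiroshi controls Vantage.
Hiroshi and Nordquist together hold 50% + 27% = 77% of Ridgeback, so Hiroshi controls Ridgeback.
Sable holds 89% of Corven, so Hiroshi controls Corven.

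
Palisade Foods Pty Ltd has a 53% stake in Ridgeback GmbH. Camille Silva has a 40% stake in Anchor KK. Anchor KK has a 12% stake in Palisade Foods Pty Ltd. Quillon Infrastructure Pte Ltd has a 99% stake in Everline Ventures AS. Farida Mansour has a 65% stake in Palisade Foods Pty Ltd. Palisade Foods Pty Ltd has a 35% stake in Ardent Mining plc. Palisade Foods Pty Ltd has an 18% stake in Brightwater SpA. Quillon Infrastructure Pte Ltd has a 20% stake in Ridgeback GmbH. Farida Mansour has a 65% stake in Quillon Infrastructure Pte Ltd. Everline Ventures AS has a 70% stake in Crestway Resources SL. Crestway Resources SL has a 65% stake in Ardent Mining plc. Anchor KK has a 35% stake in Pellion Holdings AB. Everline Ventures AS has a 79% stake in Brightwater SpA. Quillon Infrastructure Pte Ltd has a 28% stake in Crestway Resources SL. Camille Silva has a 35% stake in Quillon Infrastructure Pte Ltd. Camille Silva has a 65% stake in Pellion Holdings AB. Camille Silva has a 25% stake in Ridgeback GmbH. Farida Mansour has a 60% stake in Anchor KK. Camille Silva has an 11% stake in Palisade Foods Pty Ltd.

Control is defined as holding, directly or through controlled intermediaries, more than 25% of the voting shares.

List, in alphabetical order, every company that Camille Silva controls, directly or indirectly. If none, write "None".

Camille holds 35% of Quillon, so Camille controls Quillon.
Camille holds 40% of Anchor, so Camille controls Anchor.
Quillon holds 99% of Everline, so Camille controls Everline.
Quillon and Everline together hold 28% + 70% = 98% of Crestway, so Camille controls Crestway.
Crestway holds 65% of Ardent, so Camille controls Ardent.
Everline holds 79% of Brightwater, so Camille controls Brightwater.
Camille and Quillon together hold 25% + 20% = 45% of Ridgeback, so Camille controls Ridgeback.
Anchor and Camille together hold 35% + 65% = 100% of Pellion, so Camille controls Pellion.
No other company's threshold is met.

Anchor KK, Ardent Mining plc, Brightwater SpA, Crestway Resources SL, Everline Ventures AS, Pellion Holdings AB, Quillon Infrastructure Pte Ltd, Ridgeback GmbH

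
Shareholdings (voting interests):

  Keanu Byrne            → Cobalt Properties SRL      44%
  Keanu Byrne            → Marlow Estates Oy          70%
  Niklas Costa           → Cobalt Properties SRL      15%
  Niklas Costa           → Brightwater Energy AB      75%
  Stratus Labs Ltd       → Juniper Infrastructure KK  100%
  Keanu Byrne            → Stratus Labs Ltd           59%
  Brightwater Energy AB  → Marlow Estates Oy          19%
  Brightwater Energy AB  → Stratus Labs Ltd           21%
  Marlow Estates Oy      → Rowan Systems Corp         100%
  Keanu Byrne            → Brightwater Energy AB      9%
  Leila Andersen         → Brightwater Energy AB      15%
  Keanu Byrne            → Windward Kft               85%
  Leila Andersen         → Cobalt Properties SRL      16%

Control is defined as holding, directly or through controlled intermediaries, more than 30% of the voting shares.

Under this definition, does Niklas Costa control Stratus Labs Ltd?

No

Niklas holds 75% of Brightwater, so Niklas controls Brightwater.
In Stratus, Niklas's side holds only 21%, not > 30%.
So Niklas does not control Stratus.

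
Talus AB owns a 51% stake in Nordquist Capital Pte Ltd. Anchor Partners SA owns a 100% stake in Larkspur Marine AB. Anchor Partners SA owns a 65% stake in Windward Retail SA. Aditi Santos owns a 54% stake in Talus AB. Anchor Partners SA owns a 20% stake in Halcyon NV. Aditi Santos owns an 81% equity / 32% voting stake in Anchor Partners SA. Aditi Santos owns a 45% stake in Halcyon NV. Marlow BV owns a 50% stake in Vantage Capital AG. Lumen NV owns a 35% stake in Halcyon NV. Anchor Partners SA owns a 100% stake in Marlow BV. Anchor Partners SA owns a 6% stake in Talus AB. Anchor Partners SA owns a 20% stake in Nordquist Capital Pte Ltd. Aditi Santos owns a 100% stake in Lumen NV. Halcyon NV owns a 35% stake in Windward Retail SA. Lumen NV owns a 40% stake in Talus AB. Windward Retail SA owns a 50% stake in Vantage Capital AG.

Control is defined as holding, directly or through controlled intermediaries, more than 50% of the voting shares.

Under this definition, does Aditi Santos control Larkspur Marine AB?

Aditi holds 100% of Lumen, so Aditi controls Lumen.
Aditi and Lumen together hold 45% + 35% = 80% of Halcyon, so Aditi controls Halcyon.
Lumen and Aditi together hold 40% + 54% = 94% of Talus, so Aditi controls Talus.
Talus holds 51% of Nordquist, so Aditi controls Nordquist.
Neither Aditi nor any entity Aditi controls holds any voting interest in Larkspur.
So Aditi does not control Larkspur.

No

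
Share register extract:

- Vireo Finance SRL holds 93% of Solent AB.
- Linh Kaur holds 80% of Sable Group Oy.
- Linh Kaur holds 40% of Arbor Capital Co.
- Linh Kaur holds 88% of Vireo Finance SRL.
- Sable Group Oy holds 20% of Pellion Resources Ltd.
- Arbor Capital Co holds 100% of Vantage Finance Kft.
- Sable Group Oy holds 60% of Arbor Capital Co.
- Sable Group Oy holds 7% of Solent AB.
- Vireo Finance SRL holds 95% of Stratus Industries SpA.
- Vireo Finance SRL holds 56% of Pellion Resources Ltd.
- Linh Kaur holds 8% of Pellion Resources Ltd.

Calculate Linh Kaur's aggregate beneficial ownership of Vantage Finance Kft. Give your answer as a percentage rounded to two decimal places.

Linh reaches Vantage along 2 paths.
Via Sable → Arbor: 80% × 60% × 100% = 48%.
Via Arbor: 40% × 100% = 40%.
Total: 48% + 40% = 88%.
Rounded: 88.00%.

88.00%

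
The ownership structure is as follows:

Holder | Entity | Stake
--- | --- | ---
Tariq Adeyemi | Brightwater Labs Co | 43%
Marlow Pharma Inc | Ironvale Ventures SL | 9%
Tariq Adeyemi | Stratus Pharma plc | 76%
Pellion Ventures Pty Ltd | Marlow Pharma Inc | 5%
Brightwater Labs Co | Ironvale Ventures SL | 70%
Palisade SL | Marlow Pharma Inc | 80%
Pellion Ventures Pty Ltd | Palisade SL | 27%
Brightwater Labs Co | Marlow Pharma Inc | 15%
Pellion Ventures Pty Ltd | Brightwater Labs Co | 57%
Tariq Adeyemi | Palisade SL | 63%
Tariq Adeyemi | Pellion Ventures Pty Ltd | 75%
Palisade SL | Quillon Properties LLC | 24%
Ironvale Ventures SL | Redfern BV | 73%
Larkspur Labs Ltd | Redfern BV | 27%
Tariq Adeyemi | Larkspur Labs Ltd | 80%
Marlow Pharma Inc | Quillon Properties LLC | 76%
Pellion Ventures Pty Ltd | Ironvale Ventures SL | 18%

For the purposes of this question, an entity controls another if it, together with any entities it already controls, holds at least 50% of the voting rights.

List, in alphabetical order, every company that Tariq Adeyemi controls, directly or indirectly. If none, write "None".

Tariq holds 75% of Pellion, so Tariq controls Pellion.
Pellion and Tariq together hold 57% + 43% = 100% of Brightwater, so Tariq controls Brightwater.
Tariq and Pellion together hold 63% + 27% = 90% of Palisade, so Tariq controls Palisade.
Brightwater and Pellion and Palisade together hold 15% + 5% + 80% = 100% of Marlow, so Tariq controls Marlow.
Tariq holds 76% of Stratus, so Tariq controls Stratus.
Pellion and Marlow and Brightwater together hold 18% + 9% + 70% = 97% of Ironvale, so Tariq controls Ironvale.
Tariq holds 80% of Larkspur, so Tariq controls Larkspur.
Ironvale and Larkspur together hold 73% + 27% = 100% of Redfern, so Tariq controls Redfern.
Marlow and Palisade together hold 76% + 24% = 100% of Quillon, so Tariq controls Quillon.

Brightwater Labs Co, Ironvale Ventures SL, Larkspur Labs Ltd, Marlow Pharma Inc, Palisade SL, Pellion Ventures Pty Ltd, Quillon Properties LLC, Redfern BV, Stratus Pharma plc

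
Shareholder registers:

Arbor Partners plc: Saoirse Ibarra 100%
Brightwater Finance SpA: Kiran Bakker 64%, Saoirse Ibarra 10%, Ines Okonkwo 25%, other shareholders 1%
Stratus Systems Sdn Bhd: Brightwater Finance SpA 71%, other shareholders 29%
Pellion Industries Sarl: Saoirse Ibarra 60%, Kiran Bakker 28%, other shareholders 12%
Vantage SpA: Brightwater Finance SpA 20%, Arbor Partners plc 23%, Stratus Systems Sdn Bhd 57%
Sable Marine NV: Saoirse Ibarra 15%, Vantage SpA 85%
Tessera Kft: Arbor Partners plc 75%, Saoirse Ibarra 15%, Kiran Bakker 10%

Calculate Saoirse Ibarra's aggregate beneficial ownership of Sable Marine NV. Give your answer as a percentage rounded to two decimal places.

39.69%

Saoirse reaches Sable along 4 paths.
Direct stake: 15% = 15%.
Via Brightwater → Vantage: 10% × 20% × 85% = 1.7%.
Via Arbor → Vantage: 100% × 23% × 85% = 19.55%.
Via Brightwater → Stratus → Vantage: 10% × 71% × 57% × 85% = 3.43995%.
Total: 15% + 1.7% + 19.55% + 3.43995% = 39.68995%.
Rounded: 39.69%.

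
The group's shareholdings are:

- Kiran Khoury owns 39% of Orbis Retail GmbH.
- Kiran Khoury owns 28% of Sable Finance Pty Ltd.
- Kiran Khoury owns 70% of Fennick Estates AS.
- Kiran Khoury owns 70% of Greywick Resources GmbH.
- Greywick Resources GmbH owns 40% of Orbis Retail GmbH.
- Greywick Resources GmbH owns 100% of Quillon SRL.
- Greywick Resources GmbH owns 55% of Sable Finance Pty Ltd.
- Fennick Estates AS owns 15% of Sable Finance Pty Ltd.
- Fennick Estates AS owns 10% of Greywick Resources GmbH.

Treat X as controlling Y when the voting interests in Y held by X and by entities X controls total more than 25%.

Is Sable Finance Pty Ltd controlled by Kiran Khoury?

Kiran holds 70% of Fennick, so Kiran controls Fennick.
Fennick and Kiran together hold 10% + 70% = 80% of Greywick, so Kiran controls Greywick.
Kiran and Greywick and Fennick together hold 28% + 55% + 15% = 98% of Sable, so Kiran controls Sable.

Yes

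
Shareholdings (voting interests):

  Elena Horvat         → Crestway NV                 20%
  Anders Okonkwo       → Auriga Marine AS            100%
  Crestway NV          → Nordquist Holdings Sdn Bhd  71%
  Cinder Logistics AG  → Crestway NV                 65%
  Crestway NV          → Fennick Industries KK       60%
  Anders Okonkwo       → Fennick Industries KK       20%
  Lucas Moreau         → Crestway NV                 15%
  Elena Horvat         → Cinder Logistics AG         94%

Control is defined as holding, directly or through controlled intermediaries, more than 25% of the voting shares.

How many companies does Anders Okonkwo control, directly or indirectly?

1

Anders holds 100% of Auriga, so Anders controls Auriga.
No other company's threshold is met.
Anders controls 1 company.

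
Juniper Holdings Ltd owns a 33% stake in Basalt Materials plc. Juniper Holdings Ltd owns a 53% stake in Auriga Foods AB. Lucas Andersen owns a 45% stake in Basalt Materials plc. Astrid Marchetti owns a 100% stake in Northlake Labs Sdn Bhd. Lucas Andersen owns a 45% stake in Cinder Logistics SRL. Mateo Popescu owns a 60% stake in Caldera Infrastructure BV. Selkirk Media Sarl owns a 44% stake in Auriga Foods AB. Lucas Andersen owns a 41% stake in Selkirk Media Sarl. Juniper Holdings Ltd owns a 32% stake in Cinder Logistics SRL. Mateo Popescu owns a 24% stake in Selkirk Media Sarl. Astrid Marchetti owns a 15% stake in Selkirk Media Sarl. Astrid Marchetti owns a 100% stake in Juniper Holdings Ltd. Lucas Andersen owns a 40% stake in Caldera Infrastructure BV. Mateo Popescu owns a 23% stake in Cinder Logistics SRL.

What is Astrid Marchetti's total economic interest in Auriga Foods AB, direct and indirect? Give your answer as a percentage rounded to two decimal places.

Astrid reaches Auriga along 2 paths.
Via Selkirk: 15% × 44% = 6.6%.
Via Juniper: 100% × 53% = 53%.
Total: 6.6% + 53% = 59.6%.
Rounded: 59.60%.

59.60%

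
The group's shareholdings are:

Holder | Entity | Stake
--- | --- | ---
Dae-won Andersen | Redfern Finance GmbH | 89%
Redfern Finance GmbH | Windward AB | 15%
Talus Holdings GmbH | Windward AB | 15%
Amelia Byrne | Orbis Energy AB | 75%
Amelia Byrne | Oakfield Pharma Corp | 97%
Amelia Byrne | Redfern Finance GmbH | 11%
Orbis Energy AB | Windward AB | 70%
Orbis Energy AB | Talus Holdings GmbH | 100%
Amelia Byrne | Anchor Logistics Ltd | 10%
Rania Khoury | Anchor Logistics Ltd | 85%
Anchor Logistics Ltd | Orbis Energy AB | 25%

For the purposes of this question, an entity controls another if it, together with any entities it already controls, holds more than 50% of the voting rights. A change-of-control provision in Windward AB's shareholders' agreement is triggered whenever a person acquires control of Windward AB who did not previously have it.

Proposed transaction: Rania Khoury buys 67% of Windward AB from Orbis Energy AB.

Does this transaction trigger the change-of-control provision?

Yes

The purchase adds only to Rania's holdings (Orbis's stake shrinks), so Rania is the only person who could newly come to control Windward.
Rania holds 85% of Anchor, so Rania controls Anchor.
Neither Rania nor any entity Rania controls holds any voting interest in Windward.
So before the transaction, Rania does not control Windward.
After the purchase, Rania holds 67% of Windward directly, and Orbis's stake falls to 3%.
Rania holds 67% of Windward, so Rania controls Windward.
Rania did not control Windward before and does after, so the clause is triggered.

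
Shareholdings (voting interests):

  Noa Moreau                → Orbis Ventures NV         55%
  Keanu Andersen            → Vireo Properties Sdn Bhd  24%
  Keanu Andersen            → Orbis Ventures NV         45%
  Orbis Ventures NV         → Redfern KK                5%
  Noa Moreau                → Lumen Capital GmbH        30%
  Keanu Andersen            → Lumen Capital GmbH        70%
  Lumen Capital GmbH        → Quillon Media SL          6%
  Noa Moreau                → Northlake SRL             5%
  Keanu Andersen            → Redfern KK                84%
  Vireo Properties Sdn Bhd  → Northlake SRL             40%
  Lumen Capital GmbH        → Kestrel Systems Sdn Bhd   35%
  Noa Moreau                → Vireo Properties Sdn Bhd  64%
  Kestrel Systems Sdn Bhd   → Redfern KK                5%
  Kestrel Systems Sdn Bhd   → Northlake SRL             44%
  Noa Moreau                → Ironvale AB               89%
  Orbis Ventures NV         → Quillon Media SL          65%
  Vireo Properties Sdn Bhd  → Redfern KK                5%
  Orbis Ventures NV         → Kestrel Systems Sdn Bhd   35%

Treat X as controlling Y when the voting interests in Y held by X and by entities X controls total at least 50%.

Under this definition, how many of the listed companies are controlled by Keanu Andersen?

Keanu holds 70% of Lumen, so Keanu controls Lumen.
Keanu holds 84% of Redfern, so Keanu controls Redfern.
No other company's threshold is met.
Keanu controls 2 companies.

2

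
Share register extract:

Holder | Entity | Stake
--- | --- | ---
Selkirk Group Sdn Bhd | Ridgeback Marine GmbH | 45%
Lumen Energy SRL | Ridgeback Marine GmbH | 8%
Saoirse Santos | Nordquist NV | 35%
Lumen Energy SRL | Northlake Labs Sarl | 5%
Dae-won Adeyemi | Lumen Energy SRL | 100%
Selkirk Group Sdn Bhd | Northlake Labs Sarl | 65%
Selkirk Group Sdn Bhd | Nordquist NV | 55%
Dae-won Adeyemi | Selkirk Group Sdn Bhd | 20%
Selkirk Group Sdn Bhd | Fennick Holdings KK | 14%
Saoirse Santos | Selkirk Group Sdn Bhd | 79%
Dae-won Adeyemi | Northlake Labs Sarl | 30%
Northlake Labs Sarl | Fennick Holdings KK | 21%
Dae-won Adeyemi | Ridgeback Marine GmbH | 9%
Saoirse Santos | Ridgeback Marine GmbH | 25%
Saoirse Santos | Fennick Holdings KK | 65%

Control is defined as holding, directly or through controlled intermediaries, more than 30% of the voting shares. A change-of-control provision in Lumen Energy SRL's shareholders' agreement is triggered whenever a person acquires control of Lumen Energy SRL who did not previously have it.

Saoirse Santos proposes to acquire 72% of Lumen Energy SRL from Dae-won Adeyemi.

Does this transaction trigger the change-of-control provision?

The purchase adds only to Saoirse's holdings (Dae-won's stake shrinks), so Saoirse is the only person who could newly come to control Lumen.
Saoirse holds 79% of Selkirk, so Saoirse controls Selkirk.
Selkirk holds 65% of Northlake, so Saoirse controls Northlake.
Saoirse and Selkirk together hold 25% + 45% = 70% of Ridgeback, so Saoirse controls Ridgeback.
Selkirk and Northlake and Saoirse together hold 14% + 21% + 65% = 100% of Fennick, so Saoirse controls Fennick.
Selkirk and Saoirse together hold 55% + 35% = 90% of Nordquist, so Saoirse controls Nordquist.
Neither Saoirse nor any entity Saoirse controls holds any voting interest in Lumen.
So before the transaction, Saoirse does not control Lumen.
After the purchase, Saoirse holds 72% of Lumen directly, and Dae-won's stake falls to 28%.
Saoirse holds 72% of Lumen, so Saoirse controls Lumen.
Saoirse did not control Lumen before and does after, so the clause is triggered.

Yes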